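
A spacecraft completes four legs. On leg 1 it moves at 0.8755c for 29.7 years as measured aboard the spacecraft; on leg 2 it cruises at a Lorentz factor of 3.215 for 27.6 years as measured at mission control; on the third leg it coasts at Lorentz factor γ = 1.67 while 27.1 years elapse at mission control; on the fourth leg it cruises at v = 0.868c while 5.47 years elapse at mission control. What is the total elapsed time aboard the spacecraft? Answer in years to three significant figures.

Leg 1: 29.7 years is already measured aboard the spacecraft.
Leg 2: γ = 3.215; τ_2 = 27.6/3.215 = 8.585 years.
Leg 3: γ = 1.67; τ_3 = 27.1/1.670 = 16.23 years.
Leg 4: γ = 1/√(1 − 0.868²) = 1/√0.2466 = 2.014; τ_4 = 5.47/2.014 = 2.716 years.
Total: 29.70 + 8.585 + 16.23 + 2.716 years.

τ = 57.2 years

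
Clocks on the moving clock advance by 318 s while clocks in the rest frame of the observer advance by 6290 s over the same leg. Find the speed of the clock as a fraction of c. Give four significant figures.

v = 0.9987c

The proper time is measured on the moving clock (both events occur at the clock's location); Δt is measured in the rest frame of the observer. γ = Δt/τ = 6290/318 = 19.78.
β = √(1 − 1/γ²) = √(1 − 0.002556) = √0.9974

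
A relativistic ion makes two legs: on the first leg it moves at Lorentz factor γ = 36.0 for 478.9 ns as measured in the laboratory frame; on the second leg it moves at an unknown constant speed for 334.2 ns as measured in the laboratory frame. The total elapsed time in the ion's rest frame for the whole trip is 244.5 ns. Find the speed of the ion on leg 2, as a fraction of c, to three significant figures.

β = 0.722

Leg 1: γ = 36.0; τ_1 = 478.9/36.00 = 13.30 ns.
Leg 2: speed unknown; τ_2 = 334.2/γ_2.
Total proper time: 13.30 + τ_2 = 244.5, so τ_2 = 244.5 − 13.30 = 231.2 ns.
γ_2 = 334.2/231.2 = 1.446; β = √(1 − 1/γ²) = √0.5214.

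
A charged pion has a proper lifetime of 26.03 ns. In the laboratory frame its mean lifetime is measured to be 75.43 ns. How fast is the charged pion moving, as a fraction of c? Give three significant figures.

γ = Δt/τ₀ = 75.43/26.03 = 2.898
β = √(1 − 1/γ²) = √(1 − 0.1191) = √0.8809

β = 0.939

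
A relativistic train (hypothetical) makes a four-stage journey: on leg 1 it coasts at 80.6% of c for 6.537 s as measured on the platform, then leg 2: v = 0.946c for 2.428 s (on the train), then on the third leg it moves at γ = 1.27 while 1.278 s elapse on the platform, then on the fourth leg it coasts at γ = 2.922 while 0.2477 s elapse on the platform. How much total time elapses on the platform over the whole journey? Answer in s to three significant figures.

Leg 1: 6.537 s is already measured on the platform.
Leg 2: γ = 1/√(1 − 0.946²) = 1/√0.1051 = 3.085; Δt_2 = 3.085 × 2.428 = 7.490 s.
Leg 3: 1.278 s is already measured on the platform.
Leg 4: 0.2477 s is already measured on the platform.
Total: 6.537 + 7.490 + 1.278 + 0.2477 s.

Δt = 15.6 s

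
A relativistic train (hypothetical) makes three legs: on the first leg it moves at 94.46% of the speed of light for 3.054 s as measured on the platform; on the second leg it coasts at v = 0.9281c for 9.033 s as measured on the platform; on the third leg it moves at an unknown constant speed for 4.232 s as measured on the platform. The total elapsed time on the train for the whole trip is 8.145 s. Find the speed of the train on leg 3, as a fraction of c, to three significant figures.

β = 0.450

Leg 1: β = 0.9446; γ = 1/√(1 − 0.9446²) = 1/√0.1077 = 3.047; τ_1 = 3.054/3.047 = 1.002 s.
Leg 2: γ = 1/√(1 − 0.9281²) = 1/√0.1386 = 2.686; τ_2 = 9.033/2.686 = 3.363 s.
Leg 3: speed unknown; τ_3 = 4.232/γ_3.
Total proper time: 1.002 + 3.363 + τ_3 = 8.145, so τ_3 = 8.145 − 4.366 = 3.779 s.
γ_3 = 4.232/3.779 = 1.120; β = √(1 − 1/γ²) = √0.2025.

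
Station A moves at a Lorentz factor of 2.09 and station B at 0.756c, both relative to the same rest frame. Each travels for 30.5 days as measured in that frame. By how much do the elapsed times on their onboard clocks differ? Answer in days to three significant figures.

A: γ = 2.09; τ_A = 30.5/2.090 = 14.59 days.
B: γ = 1/√(1 − 0.756²) = 1/√0.4285 = 1.528; τ_B = 30.5/1.528 = 19.96 days.

|τ_A − τ_B| = 5.37 days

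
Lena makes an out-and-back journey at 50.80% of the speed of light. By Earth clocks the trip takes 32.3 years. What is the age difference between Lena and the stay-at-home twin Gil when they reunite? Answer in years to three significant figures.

Δt − τ = 4.48 years

β = 0.5080; γ = 1/√(1 − 0.5080²) = 1/√0.7419 = 1.161
Lena's elapsed proper time: τ = 32.3/1.161 = 27.82 years.
Age gap = Δt − τ = 32.3 − 27.82 years.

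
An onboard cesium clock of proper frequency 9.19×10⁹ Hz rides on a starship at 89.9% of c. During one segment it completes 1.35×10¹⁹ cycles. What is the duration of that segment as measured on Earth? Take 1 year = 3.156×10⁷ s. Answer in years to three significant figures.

β = 0.899; γ = 1/√(1 − 0.899²) = 1/√0.1918 = 2.283
Proper time for N cycles: τ = N/f = 1.35×10¹⁹/(9.19×10⁹) = 1.469×10⁹ s = 46.55 years.
Lab-frame duration Δt = γτ = 2.283 × 46.55 = 106.3 years.

Δt = 106 years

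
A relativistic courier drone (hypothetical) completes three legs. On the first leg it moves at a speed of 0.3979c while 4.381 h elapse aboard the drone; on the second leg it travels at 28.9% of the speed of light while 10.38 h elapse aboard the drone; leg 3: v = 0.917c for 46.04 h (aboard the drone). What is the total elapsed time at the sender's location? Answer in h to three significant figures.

Δt = 131 h

Leg 1: γ = 1/√(1 − 0.3979²) = 1/√0.8417 = 1.090; Δt_1 = 1.090 × 4.381 = 4.775 h.
Leg 2: β = 0.289; γ = 1/√(1 − 0.289²) = 1/√0.9165 = 1.045; Δt_2 = 1.045 × 10.38 = 10.84 h.
Leg 3: γ = 1/√(1 − 0.917²) = 1/√0.1591 = 2.507; Δt_3 = 2.507 × 46.04 = 115.4 h.
Total: 4.775 + 10.84 + 115.4 h.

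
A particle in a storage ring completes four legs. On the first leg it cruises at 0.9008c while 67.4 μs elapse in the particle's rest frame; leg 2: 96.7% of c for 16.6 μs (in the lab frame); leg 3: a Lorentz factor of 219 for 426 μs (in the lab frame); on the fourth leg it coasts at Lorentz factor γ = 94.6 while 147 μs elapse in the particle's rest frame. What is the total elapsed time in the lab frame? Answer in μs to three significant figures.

Leg 1: γ = 1/√(1 − 0.9008²) = 1/√0.1886 = 2.303; Δt_1 = 2.303 × 67.4 = 155.2 μs.
Leg 2: 16.6 μs is already measured in the lab frame.
Leg 3: 426 μs is already measured in the lab frame.
Leg 4: γ = 94.6; Δt_4 = 94.60 × 147 = 1.391×10⁴ μs.
Total: 155.2 + 16.60 + 426.0 + 1.391×10⁴ μs.

Δt = 1.45×10⁴ μs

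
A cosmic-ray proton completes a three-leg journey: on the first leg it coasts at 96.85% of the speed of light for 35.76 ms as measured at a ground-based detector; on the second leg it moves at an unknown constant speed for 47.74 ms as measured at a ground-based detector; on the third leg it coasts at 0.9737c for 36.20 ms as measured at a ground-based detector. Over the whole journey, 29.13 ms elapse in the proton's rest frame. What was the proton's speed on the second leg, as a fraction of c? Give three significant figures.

β = 0.968

Leg 1: β = 0.9685; γ = 1/√(1 − 0.9685²) = 1/√0.06201 = 4.016; τ_1 = 35.76/4.016 = 8.905 ms.
Leg 2: speed unknown; τ_2 = 47.74/γ_2.
Leg 3: γ = 1/√(1 − 0.9737²) = 1/√0.05191 = 4.389; τ_3 = 36.20/4.389 = 8.248 ms.
Total proper time: 8.905 + τ_2 + 8.248 = 29.13, so τ_2 = 29.13 − 17.15 = 11.98 ms.
γ_2 = 47.74/11.98 = 3.986; β = √(1 − 1/γ²) = √0.9371.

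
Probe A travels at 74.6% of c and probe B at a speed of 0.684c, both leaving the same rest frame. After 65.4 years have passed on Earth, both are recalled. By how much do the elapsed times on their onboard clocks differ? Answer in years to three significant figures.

|τ_A − τ_B| = 4.16 years

A: β = 0.746; γ = 1/√(1 − 0.746²) = 1/√0.4435 = 1.502; τ_A = 65.4/1.502 = 43.55 years.
B: γ = 1/√(1 − 0.684²) = 1/√0.5321 = 1.371; τ_B = 65.4/1.371 = 47.71 years.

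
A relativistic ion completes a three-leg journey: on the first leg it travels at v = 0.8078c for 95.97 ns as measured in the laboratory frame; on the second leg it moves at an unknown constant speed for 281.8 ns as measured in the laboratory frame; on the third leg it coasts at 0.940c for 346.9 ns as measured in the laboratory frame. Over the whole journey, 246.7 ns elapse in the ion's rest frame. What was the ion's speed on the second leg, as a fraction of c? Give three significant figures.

Leg 1: γ = 1/√(1 − 0.8078²) = 1/√0.3475 = 1.696; τ_1 = 95.97/1.696 = 56.57 ns.
Leg 2: speed unknown; τ_2 = 281.8/γ_2.
Leg 3: γ = 1/√(1 − 0.940²) = 1/√0.1164 = 2.931; τ_3 = 346.9/2.931 = 118.4 ns.
Total proper time: 56.57 + τ_2 + 118.4 = 246.7, so τ_2 = 246.7 − 174.9 = 71.78 ns.
γ_2 = 281.8/71.78 = 3.926; β = √(1 − 1/γ²) = √0.9351.

β = 0.967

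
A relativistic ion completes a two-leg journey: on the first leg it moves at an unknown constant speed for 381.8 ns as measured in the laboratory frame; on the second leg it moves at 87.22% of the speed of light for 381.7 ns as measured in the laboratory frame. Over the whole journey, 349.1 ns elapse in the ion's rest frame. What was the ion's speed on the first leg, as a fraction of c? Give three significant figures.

Leg 1: speed unknown; τ_1 = 381.8/γ_1.
Leg 2: β = 0.8722; γ = 1/√(1 − 0.8722²) = 1/√0.2393 = 2.044; τ_2 = 381.7/2.044 = 186.7 ns.
Total proper time: τ_1 + 186.7 = 349.1, so τ_1 = 349.1 − 186.7 = 162.4 ns.
γ_1 = 381.8/162.4 = 2.351; β = √(1 − 1/γ²) = √0.8191.

β = 0.905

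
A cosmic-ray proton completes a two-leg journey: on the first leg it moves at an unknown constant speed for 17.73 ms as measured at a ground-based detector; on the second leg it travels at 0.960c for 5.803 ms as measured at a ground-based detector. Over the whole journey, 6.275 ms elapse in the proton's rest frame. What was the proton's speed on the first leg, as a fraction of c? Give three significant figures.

Leg 1: speed unknown; τ_1 = 17.73/γ_1.
Leg 2: γ = 1/√(1 − 0.960²) = 1/√0.07840 = 3.571; τ_2 = 5.803/3.571 = 1.625 ms.
Total proper time: τ_1 + 1.625 = 6.275, so τ_1 = 6.275 − 1.625 = 4.650 ms.
γ_1 = 17.73/4.650 = 3.813; β = √(1 − 1/γ²) = √0.9312.

β = 0.965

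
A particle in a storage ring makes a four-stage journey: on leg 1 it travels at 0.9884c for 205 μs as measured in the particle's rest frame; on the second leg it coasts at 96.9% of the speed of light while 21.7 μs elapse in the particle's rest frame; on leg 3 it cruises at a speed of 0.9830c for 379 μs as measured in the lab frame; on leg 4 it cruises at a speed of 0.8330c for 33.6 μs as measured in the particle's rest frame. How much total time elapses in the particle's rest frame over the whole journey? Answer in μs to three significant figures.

Leg 1: 205 μs is already measured in the particle's rest frame.
Leg 2: 21.7 μs is already measured in the particle's rest frame.
Leg 3: γ = 1/√(1 − 0.9830²) = 1/√0.03371 = 5.446; τ_3 = 379/5.446 = 69.59 μs.
Leg 4: 33.6 μs is already measured in the particle's rest frame.
Total: 205.0 + 21.70 + 69.59 + 33.60 μs.

τ = 330 μs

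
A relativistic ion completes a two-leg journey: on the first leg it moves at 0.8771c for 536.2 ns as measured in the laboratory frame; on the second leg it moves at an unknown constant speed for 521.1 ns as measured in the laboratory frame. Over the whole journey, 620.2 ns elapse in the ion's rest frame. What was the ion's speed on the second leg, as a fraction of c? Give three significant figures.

β = 0.718

Leg 1: γ = 1/√(1 − 0.8771²) = 1/√0.2307 = 2.082; τ_1 = 536.2/2.082 = 257.5 ns.
Leg 2: speed unknown; τ_2 = 521.1/γ_2.
Total proper time: 257.5 + τ_2 = 620.2, so τ_2 = 620.2 − 257.5 = 362.7 ns.
γ_2 = 521.1/362.7 = 1.437; β = √(1 − 1/γ²) = √0.5157.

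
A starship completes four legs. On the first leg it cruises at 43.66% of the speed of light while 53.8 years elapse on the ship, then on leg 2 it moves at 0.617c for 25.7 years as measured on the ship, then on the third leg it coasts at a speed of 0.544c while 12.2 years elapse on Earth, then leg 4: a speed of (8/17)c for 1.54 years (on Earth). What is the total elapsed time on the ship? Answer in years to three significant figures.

τ = 91.1 years

Leg 1: 53.8 years is already measured on the ship.
Leg 2: 25.7 years is already measured on the ship.
Leg 3: γ = 1/√(1 − 0.544²) = 1/√0.7041 = 1.192; τ_3 = 12.2/1.192 = 10.24 years.
Leg 4: γ = 1/√(1 − (8/17)²) = 17/15 ≈ 1.133; τ_4 = 1.54/1.133 = 1.359 years.
Total: 53.80 + 25.70 + 10.24 + 1.359 years.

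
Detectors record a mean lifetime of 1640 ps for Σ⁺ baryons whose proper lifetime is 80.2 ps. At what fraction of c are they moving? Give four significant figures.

γ = Δt/τ₀ = 1640/80.2 = 20.45
β = √(1 − 1/γ²) = √(1 − 0.002391) = √0.9976

β = 0.9988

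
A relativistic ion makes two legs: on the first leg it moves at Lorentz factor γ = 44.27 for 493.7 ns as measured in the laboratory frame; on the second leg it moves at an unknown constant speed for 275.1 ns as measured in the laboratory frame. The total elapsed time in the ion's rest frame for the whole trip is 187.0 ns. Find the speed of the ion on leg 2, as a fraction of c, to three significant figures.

Leg 1: γ = 44.27; τ_1 = 493.7/44.27 = 11.15 ns.
Leg 2: speed unknown; τ_2 = 275.1/γ_2.
Total proper time: 11.15 + τ_2 = 187.0, so τ_2 = 187.0 − 11.15 = 175.8 ns.
γ_2 = 275.1/175.8 = 1.564; β = √(1 − 1/γ²) = √0.5914.

β = 0.769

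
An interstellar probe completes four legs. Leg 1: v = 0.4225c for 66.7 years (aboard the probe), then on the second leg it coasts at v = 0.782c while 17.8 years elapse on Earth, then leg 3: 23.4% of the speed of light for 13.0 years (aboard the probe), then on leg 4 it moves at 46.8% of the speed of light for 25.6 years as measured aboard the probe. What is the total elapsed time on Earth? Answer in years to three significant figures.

Δt = 134 years

Leg 1: γ = 1/√(1 − 0.4225²) = 1/√0.8215 = 1.103; Δt_1 = 1.103 × 66.7 = 73.59 years.
Leg 2: 17.8 years is already measured on Earth.
Leg 3: β = 0.234; γ = 1/√(1 − 0.234²) = 1/√0.9452 = 1.029; Δt_3 = 1.029 × 13.0 = 13.37 years.
Leg 4: β = 0.468; γ = 1/√(1 − 0.468²) = 1/√0.7810 = 1.132; Δt_4 = 1.132 × 25.6 = 28.97 years.
Total: 73.59 + 17.80 + 13.37 + 28.97 years.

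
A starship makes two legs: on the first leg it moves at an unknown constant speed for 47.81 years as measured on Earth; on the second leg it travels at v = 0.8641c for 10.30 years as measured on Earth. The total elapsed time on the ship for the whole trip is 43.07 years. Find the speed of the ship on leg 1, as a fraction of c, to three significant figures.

β = 0.610

Leg 1: speed unknown; τ_1 = 47.81/γ_1.
Leg 2: γ = 1/√(1 − 0.8641²) = 1/√0.2533 = 1.987; τ_2 = 10.30/1.987 = 5.184 years.
Total proper time: τ_1 + 5.184 = 43.07, so τ_1 = 43.07 − 5.184 = 37.89 years.
γ_1 = 47.81/37.89 = 1.262; β = √(1 − 1/γ²) = √0.3721.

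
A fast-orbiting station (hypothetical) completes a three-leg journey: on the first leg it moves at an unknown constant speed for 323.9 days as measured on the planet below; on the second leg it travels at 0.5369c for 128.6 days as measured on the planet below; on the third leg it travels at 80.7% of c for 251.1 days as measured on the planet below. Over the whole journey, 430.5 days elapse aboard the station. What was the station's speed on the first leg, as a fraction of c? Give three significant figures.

Leg 1: speed unknown; τ_1 = 323.9/γ_1.
Leg 2: γ = 1/√(1 − 0.5369²) = 1/√0.7117 = 1.185; τ_2 = 128.6/1.185 = 108.5 days.
Leg 3: β = 0.807; γ = 1/√(1 − 0.807²) = 1/√0.3488 = 1.693; τ_3 = 251.1/1.693 = 148.3 days.
Total proper time: τ_1 + 108.5 + 148.3 = 430.5, so τ_1 = 430.5 − 256.8 = 173.7 days.
γ_1 = 323.9/173.7 = 1.864; β = √(1 − 1/γ²) = √0.7123.

β = 0.844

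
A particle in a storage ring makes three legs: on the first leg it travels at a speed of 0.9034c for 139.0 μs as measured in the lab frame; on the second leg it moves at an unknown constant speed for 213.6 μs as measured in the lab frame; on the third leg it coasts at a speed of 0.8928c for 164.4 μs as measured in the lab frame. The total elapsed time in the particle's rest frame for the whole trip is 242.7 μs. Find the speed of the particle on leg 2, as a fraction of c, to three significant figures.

β = 0.860

Leg 1: γ = 1/√(1 − 0.9034²) = 1/√0.1839 = 2.332; τ_1 = 139.0/2.332 = 59.60 μs.
Leg 2: speed unknown; τ_2 = 213.6/γ_2.
Leg 3: γ = 1/√(1 − 0.8928²) = 1/√0.2029 = 2.220; τ_3 = 164.4/2.220 = 74.05 μs.
Total proper time: 59.60 + τ_2 + 74.05 = 242.7, so τ_2 = 242.7 − 133.7 = 109.0 μs.
γ_2 = 213.6/109.0 = 1.959; β = √(1 − 1/γ²) = √0.7394.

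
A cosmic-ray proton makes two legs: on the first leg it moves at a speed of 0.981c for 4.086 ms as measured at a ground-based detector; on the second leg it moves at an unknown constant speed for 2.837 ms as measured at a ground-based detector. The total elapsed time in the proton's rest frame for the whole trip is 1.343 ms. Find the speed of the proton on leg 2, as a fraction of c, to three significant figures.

Leg 1: γ = 1/√(1 − 0.981²) = 1/√0.03764 = 5.154; τ_1 = 4.086/5.154 = 0.7927 ms.
Leg 2: speed unknown; τ_2 = 2.837/γ_2.
Total proper time: 0.7927 + τ_2 = 1.343, so τ_2 = 1.343 − 0.7927 = 0.5503 ms.
γ_2 = 2.837/0.5503 = 5.156; β = √(1 − 1/γ²) = √0.9624.

β = 0.981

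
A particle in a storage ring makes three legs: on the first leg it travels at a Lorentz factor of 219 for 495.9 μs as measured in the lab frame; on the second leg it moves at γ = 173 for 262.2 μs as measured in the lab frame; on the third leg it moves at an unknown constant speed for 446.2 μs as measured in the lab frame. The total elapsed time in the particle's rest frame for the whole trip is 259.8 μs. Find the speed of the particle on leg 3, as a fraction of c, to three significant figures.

β = 0.819

Leg 1: γ = 219; τ_1 = 495.9/219.0 = 2.264 μs.
Leg 2: γ = 173; τ_2 = 262.2/173.0 = 1.516 μs.
Leg 3: speed unknown; τ_3 = 446.2/γ_3.
Total proper time: 2.264 + 1.516 + τ_3 = 259.8, so τ_3 = 259.8 − 3.780 = 256.0 μs.
γ_3 = 446.2/256.0 = 1.743; β = √(1 − 1/γ²) = √0.6708.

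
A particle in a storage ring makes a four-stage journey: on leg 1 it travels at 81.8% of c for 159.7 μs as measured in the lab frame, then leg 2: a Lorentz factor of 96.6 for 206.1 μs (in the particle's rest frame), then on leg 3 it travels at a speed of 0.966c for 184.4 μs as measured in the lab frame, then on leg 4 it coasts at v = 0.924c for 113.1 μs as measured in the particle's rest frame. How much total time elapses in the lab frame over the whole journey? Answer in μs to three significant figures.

Leg 1: 159.7 μs is already measured in the lab frame.
Leg 2: γ = 96.6; Δt_2 = 96.60 × 206.1 = 1.991×10⁴ μs.
Leg 3: 184.4 μs is already measured in the lab frame.
Leg 4: γ = 1/√(1 − 0.924²) = 1/√0.1462 = 2.615; Δt_4 = 2.615 × 113.1 = 295.8 μs.
Total: 159.7 + 1.991×10⁴ + 184.4 + 295.8 μs.

Δt = 2.05×10⁴ μs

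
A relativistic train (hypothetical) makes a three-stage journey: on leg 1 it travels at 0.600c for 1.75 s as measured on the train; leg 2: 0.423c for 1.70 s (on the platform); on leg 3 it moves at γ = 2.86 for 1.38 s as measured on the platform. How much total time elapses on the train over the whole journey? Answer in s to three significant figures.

τ = 3.77 s

Leg 1: 1.75 s is already measured on the train.
Leg 2: γ = 1/√(1 − 0.423²) = 1/√0.8211 = 1.104; τ_2 = 1.70/1.104 = 1.540 s.
Leg 3: γ = 2.86; τ_3 = 1.38/2.860 = 0.4825 s.
Total: 1.750 + 1.540 + 0.4825 s.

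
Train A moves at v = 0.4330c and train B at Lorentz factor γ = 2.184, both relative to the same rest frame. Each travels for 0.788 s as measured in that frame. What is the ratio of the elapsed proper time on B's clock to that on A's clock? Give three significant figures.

A: γ = 1/√(1 − 0.4330²) = 1/√0.8125 = 1.109. B: γ = 2.184.
τ_A/τ_B = γ_B/γ_A = 2.184/1.109 = 1.969, so τ_B/τ_A = 0.5080.

τ_B/τ_A = 0.508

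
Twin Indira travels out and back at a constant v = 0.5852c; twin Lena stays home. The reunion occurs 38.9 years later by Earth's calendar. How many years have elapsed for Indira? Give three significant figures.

γ = 1/√(1 − 0.5852²) = 1/√0.6575 = 1.233
Indira's clock measures proper time along the trip: τ = Δt/γ = 38.9/1.233 years.

τ = 31.5 years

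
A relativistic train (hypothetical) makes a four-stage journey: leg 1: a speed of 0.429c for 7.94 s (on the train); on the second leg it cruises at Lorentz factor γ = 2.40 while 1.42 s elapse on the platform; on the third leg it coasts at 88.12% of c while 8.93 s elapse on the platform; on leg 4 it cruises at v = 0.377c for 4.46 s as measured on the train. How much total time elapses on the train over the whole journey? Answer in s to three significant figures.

Leg 1: 7.94 s is already measured on the train.
Leg 2: γ = 2.40; τ_2 = 1.42/2.400 = 0.5917 s.
Leg 3: β = 0.8812; γ = 1/√(1 − 0.8812²) = 1/√0.2235 = 2.115; τ_3 = 8.93/2.115 = 4.222 s.
Leg 4: 4.46 s is already measured on the train.
Total: 7.940 + 0.5917 + 4.222 + 4.460 s.

τ = 17.2 s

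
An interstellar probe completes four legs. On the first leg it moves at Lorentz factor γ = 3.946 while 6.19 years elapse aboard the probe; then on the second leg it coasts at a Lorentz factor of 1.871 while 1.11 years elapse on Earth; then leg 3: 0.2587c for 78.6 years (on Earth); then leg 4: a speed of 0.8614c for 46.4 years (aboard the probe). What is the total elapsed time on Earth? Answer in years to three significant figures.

Leg 1: γ = 3.946; Δt_1 = 3.946 × 6.19 = 24.43 years.
Leg 2: 1.11 years is already measured on Earth.
Leg 3: 78.6 years is already measured on Earth.
Leg 4: γ = 1/√(1 − 0.8614²) = 1/√0.2580 = 1.969; Δt_4 = 1.969 × 46.4 = 91.35 years.
Total: 24.43 + 1.110 + 78.60 + 91.35 years.

Δt = 195 years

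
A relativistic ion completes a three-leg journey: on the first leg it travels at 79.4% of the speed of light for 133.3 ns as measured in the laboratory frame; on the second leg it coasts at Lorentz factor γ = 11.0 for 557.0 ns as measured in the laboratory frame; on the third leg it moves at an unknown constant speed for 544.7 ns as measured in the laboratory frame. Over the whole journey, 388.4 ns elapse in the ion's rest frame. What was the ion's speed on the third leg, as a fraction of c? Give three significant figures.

Leg 1: β = 0.794; γ = 1/√(1 − 0.794²) = 1/√0.3696 = 1.645; τ_1 = 133.3/1.645 = 81.04 ns.
Leg 2: γ = 11.0; τ_2 = 557.0/11.00 = 50.64 ns.
Leg 3: speed unknown; τ_3 = 544.7/γ_3.
Total proper time: 81.04 + 50.64 + τ_3 = 388.4, so τ_3 = 388.4 − 131.7 = 256.7 ns.
γ_3 = 544.7/256.7 = 2.122; β = √(1 − 1/γ²) = √0.7779.

β = 0.882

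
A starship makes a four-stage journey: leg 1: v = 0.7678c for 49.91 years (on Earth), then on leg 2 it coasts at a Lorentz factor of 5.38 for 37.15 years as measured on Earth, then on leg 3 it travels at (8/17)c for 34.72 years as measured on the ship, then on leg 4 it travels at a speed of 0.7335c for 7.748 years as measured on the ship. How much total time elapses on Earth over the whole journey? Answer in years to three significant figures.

Leg 1: 49.91 years is already measured on Earth.
Leg 2: 37.15 years is already measured on Earth.
Leg 3: γ = 1/√(1 − (8/17)²) = 17/15 ≈ 1.133; Δt_3 = 1.133 × 34.72 = 39.35 years.
Leg 4: γ = 1/√(1 − 0.7335²) = 1/√0.4620 = 1.471; Δt_4 = 1.471 × 7.748 = 11.40 years.
Total: 49.91 + 37.15 + 39.35 + 11.40 years.

Δt = 138 years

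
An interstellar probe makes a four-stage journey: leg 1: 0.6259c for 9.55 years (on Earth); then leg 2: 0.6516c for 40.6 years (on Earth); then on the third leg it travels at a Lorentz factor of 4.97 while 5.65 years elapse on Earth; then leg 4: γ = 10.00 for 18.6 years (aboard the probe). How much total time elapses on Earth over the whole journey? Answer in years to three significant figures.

Δt = 242 years

Leg 1: 9.55 years is already measured on Earth.
Leg 2: 40.6 years is already measured on Earth.
Leg 3: 5.65 years is already measured on Earth.
Leg 4: γ = 10.00; Δt_4 = 10.00 × 18.6 = 186.0 years.
Total: 9.550 + 40.60 + 5.650 + 186.0 years.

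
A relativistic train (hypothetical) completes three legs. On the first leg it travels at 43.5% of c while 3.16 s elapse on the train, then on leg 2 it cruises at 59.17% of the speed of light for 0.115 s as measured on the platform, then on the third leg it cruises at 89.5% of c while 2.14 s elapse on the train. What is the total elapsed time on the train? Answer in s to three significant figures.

τ = 5.39 s

Leg 1: 3.16 s is already measured on the train.
Leg 2: β = 0.5917; γ = 1/√(1 − 0.5917²) = 1/√0.6499 = 1.240; τ_2 = 0.115/1.240 = 0.09271 s.
Leg 3: 2.14 s is already measured on the train.
Total: 3.160 + 0.09271 + 2.140 s.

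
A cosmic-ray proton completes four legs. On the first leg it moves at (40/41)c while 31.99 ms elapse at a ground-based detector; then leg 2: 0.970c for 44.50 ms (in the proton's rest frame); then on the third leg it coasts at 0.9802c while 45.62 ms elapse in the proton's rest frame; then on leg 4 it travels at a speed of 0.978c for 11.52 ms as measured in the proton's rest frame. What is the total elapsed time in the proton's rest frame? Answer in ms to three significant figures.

τ = 109 ms

Leg 1: γ = 1/√(1 − (40/41)²) = 41/9 ≈ 4.556; τ_1 = 31.99/4.556 = 7.022 ms.
Leg 2: 44.50 ms is already measured in the proton's rest frame.
Leg 3: 45.62 ms is already measured in the proton's rest frame.
Leg 4: 11.52 ms is already measured in the proton's rest frame.
Total: 7.022 + 44.50 + 45.62 + 11.52 ms.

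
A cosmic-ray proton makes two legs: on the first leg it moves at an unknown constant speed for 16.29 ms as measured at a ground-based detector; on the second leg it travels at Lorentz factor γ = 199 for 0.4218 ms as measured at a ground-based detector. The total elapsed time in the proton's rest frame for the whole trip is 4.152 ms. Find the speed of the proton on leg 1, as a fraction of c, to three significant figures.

β = 0.967

Leg 1: speed unknown; τ_1 = 16.29/γ_1.
Leg 2: γ = 199; τ_2 = 0.4218/199.0 = 0.002120 ms.
Total proper time: τ_1 + 0.002120 = 4.152, so τ_1 = 4.152 − 0.002120 = 4.150 ms.
γ_1 = 16.29/4.150 = 3.925; β = √(1 − 1/γ²) = √0.9351.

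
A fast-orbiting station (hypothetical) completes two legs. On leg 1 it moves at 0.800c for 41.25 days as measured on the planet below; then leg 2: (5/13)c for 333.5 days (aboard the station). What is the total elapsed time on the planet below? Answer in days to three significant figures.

Leg 1: 41.25 days is already measured on the planet below.
Leg 2: γ = 1/√(1 − (5/13)²) = 13/12 ≈ 1.083; Δt_2 = 1.083 × 333.5 = 361.3 days.
Total: 41.25 + 361.3 days.

Δt = 403 days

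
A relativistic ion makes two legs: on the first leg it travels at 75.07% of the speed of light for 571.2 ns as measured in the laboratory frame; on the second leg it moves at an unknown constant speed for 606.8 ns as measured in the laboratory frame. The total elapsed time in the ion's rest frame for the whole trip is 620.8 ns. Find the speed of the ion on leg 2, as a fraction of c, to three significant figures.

Leg 1: β = 0.7507; γ = 1/√(1 − 0.7507²) = 1/√0.4364 = 1.514; τ_1 = 571.2/1.514 = 377.4 ns.
Leg 2: speed unknown; τ_2 = 606.8/γ_2.
Total proper time: 377.4 + τ_2 = 620.8, so τ_2 = 620.8 − 377.4 = 243.4 ns.
γ_2 = 606.8/243.4 = 2.493; β = √(1 − 1/γ²) = √0.8390.

β = 0.916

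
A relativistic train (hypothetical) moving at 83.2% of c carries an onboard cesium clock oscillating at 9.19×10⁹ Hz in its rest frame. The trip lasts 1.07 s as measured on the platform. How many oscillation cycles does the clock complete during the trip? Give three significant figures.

N = 5.46×10⁹

β = 0.832; γ = 1/√(1 − 0.832²) = 1/√0.3078 = 1.803
The oscillator's own cycle count is N = f × τ where τ is the proper time on the train. τ = Δt/γ = 1.07/1.803 = 0.5936 s = 5.936×10⁻¹ s.
N = 9.19×10⁹ × 5.936×10⁻¹ = 5.455×10⁹.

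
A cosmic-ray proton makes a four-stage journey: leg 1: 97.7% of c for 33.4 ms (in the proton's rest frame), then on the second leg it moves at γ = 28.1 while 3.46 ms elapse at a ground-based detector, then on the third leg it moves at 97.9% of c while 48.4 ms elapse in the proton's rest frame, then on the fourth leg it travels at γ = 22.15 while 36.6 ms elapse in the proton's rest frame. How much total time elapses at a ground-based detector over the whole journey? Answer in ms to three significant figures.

Δt = 1210 ms

Leg 1: β = 0.977; γ = 1/√(1 − 0.977²) = 1/√0.04547 = 4.690; Δt_1 = 4.690 × 33.4 = 156.6 ms.
Leg 2: 3.46 ms is already measured at a ground-based detector.
Leg 3: β = 0.979; γ = 1/√(1 − 0.979²) = 1/√0.04156 = 4.905; Δt_3 = 4.905 × 48.4 = 237.4 ms.
Leg 4: γ = 22.15; Δt_4 = 22.15 × 36.6 = 810.7 ms.
Total: 156.6 + 3.460 + 237.4 + 810.7 ms.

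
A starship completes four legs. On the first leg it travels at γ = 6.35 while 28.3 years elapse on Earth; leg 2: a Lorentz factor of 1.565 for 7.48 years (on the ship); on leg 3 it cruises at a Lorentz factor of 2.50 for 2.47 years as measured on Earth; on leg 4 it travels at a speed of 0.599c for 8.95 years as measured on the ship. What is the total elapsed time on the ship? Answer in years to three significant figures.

Leg 1: γ = 6.35; τ_1 = 28.3/6.350 = 4.457 years.
Leg 2: 7.48 years is already measured on the ship.
Leg 3: γ = 2.50; τ_3 = 2.47/2.500 = 0.9880 years.
Leg 4: 8.95 years is already measured on the ship.
Total: 4.457 + 7.480 + 0.9880 + 8.950 years.

τ = 21.9 years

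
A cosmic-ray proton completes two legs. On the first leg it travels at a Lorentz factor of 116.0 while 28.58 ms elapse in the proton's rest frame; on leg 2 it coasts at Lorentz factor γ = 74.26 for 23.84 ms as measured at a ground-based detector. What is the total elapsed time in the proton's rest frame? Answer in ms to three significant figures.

τ = 28.9 ms

Leg 1: 28.58 ms is already measured in the proton's rest frame.
Leg 2: γ = 74.26; τ_2 = 23.84/74.26 = 0.3210 ms.
Total: 28.58 + 0.3210 ms.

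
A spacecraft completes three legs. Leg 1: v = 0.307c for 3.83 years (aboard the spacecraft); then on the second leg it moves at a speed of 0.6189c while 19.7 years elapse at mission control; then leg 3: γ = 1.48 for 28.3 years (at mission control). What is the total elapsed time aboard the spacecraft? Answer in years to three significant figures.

τ = 38.4 years

Leg 1: 3.83 years is already measured aboard the spacecraft.
Leg 2: γ = 1/√(1 − 0.6189²) = 1/√0.6170 = 1.273; τ_2 = 19.7/1.273 = 15.47 years.
Leg 3: γ = 1.48; τ_3 = 28.3/1.480 = 19.12 years.
Total: 3.830 + 15.47 + 19.12 years.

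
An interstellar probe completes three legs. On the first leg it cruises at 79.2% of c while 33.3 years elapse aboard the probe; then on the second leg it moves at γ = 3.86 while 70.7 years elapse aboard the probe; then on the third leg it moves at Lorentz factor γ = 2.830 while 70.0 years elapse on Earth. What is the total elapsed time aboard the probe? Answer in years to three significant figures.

τ = 129 years

Leg 1: 33.3 years is already measured aboard the probe.
Leg 2: 70.7 years is already measured aboard the probe.
Leg 3: γ = 2.830; τ_3 = 70.0/2.830 = 24.73 years.
Total: 33.30 + 70.70 + 24.73 years.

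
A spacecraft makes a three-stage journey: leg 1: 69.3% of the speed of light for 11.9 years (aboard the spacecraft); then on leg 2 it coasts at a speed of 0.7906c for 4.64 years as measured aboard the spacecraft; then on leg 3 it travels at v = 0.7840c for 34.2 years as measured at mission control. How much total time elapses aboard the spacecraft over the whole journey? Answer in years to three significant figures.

τ = 37.8 years

Leg 1: 11.9 years is already measured aboard the spacecraft.
Leg 2: 4.64 years is already measured aboard the spacecraft.
Leg 3: γ = 1/√(1 − 0.7840²) = 1/√0.3853 = 1.611; τ_3 = 34.2/1.611 = 21.23 years.
Total: 11.90 + 4.640 + 21.23 years.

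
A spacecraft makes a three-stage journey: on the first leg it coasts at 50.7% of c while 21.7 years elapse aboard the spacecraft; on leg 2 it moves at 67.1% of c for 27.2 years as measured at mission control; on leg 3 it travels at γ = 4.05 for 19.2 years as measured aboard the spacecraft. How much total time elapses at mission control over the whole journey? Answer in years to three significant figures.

Δt = 130 years

Leg 1: β = 0.507; γ = 1/√(1 − 0.507²) = 1/√0.7430 = 1.160; Δt_1 = 1.160 × 21.7 = 25.18 years.
Leg 2: 27.2 years is already measured at mission control.
Leg 3: γ = 4.05; Δt_3 = 4.050 × 19.2 = 77.76 years.
Total: 25.18 + 27.20 + 77.76 years.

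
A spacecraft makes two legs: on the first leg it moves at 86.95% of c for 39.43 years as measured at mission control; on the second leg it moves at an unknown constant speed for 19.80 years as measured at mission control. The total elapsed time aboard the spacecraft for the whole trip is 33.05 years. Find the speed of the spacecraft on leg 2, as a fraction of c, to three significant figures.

Leg 1: β = 0.8695; γ = 1/√(1 − 0.8695²) = 1/√0.2440 = 2.025; τ_1 = 39.43/2.025 = 19.48 years.
Leg 2: speed unknown; τ_2 = 19.80/γ_2.
Total proper time: 19.48 + τ_2 = 33.05, so τ_2 = 33.05 − 19.48 = 13.57 years.
γ_2 = 19.80/13.57 = 1.459; β = √(1 − 1/γ²) = √0.5300.

β = 0.728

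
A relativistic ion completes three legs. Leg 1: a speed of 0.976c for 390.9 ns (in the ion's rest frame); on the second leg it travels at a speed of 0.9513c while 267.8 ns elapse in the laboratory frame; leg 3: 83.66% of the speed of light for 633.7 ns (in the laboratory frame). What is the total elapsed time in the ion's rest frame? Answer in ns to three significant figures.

τ = 821 ns

Leg 1: 390.9 ns is already measured in the ion's rest frame.
Leg 2: γ = 1/√(1 − 0.9513²) = 1/√0.09503 = 3.244; τ_2 = 267.8/3.244 = 82.55 ns.
Leg 3: β = 0.8366; γ = 1/√(1 − 0.8366²) = 1/√0.3001 = 1.825; τ_3 = 633.7/1.825 = 347.1 ns.
Total: 390.9 + 82.55 + 347.1 ns.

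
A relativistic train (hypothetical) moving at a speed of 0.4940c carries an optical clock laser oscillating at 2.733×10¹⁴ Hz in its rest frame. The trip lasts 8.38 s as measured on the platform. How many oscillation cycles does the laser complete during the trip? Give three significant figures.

N = 1.99×10¹⁵

γ = 1/√(1 − 0.4940²) = 1/√0.7560 = 1.150
The oscillator's own cycle count is N = f × τ where τ is the proper time on the train. τ = Δt/γ = 8.38/1.150 = 7.286 s = 7.286×10⁰ s.
N = 2.733×10¹⁴ × 7.286×10⁰ = 1.991×10¹⁵.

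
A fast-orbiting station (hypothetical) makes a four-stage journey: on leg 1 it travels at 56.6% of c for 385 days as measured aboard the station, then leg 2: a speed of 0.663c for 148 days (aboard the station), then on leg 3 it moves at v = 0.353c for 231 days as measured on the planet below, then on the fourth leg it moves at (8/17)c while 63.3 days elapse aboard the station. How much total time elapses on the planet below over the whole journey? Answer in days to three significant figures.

Leg 1: β = 0.566; γ = 1/√(1 − 0.566²) = 1/√0.6796 = 1.213; Δt_1 = 1.213 × 385 = 467.0 days.
Leg 2: γ = 1/√(1 − 0.663²) = 1/√0.5604 = 1.336; Δt_2 = 1.336 × 148 = 197.7 days.
Leg 3: 231 days is already measured on the planet below.
Leg 4: γ = 1/√(1 − (8/17)²) = 17/15 ≈ 1.133; Δt_4 = 1.133 × 63.3 = 71.74 days.
Total: 467.0 + 197.7 + 231.0 + 71.74 days.

Δt = 967 days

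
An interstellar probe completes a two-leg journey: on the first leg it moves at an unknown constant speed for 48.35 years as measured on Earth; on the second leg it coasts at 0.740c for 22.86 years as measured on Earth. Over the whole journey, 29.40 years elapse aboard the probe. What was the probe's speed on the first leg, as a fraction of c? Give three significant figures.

Leg 1: speed unknown; τ_1 = 48.35/γ_1.
Leg 2: γ = 1/√(1 − 0.740²) = 1/√0.4524 = 1.487; τ_2 = 22.86/1.487 = 15.38 years.
Total proper time: τ_1 + 15.38 = 29.40, so τ_1 = 29.40 − 15.38 = 14.02 years.
γ_1 = 48.35/14.02 = 3.448; β = √(1 − 1/γ²) = √0.9159.

β = 0.957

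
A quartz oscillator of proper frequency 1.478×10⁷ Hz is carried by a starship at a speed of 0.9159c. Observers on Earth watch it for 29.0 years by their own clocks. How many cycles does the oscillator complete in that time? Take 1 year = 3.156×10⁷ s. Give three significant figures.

γ = 1/√(1 − 0.9159²) = 1/√0.1611 = 2.491
During 29.0 years of lab time, the oscillator's proper time advances by τ = Δt/γ = 29.0/2.491 = 11.64 years = 3.674×10⁸ s.
N = f × τ = 1.478×10⁷ × 3.674×10⁸ = 5.430×10¹⁵.

N = 5.43×10¹⁵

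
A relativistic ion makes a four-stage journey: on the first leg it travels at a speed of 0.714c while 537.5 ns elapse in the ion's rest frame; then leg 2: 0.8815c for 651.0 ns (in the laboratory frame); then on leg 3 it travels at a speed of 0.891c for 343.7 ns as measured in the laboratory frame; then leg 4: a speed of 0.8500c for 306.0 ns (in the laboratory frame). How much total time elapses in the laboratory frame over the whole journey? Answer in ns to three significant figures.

Leg 1: γ = 1/√(1 − 0.714²) = 1/√0.4902 = 1.428; Δt_1 = 1.428 × 537.5 = 767.7 ns.
Leg 2: 651.0 ns is already measured in the laboratory frame.
Leg 3: 343.7 ns is already measured in the laboratory frame.
Leg 4: 306.0 ns is already measured in the laboratory frame.
Total: 767.7 + 651.0 + 343.7 + 306.0 ns.

Δt = 2070 ns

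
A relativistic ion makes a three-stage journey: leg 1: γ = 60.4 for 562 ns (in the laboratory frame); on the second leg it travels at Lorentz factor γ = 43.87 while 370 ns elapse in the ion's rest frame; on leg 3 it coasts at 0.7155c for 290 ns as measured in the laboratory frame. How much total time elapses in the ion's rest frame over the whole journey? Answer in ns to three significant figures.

τ = 582 ns

Leg 1: γ = 60.4; τ_1 = 562/60.40 = 9.305 ns.
Leg 2: 370 ns is already measured in the ion's rest frame.
Leg 3: γ = 1/√(1 − 0.7155²) = 1/√0.4881 = 1.431; τ_3 = 290/1.431 = 202.6 ns.
Total: 9.305 + 370.0 + 202.6 ns.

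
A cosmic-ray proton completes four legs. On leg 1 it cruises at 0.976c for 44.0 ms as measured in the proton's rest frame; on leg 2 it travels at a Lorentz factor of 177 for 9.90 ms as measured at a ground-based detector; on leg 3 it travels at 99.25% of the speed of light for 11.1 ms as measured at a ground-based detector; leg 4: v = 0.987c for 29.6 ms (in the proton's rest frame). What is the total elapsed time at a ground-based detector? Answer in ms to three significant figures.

Δt = 407 ms

Leg 1: γ = 1/√(1 − 0.976²) = 1/√0.04742 = 4.592; Δt_1 = 4.592 × 44.0 = 202.0 ms.
Leg 2: 9.90 ms is already measured at a ground-based detector.
Leg 3: 11.1 ms is already measured at a ground-based detector.
Leg 4: γ = 1/√(1 − 0.987²) = 1/√0.02583 = 6.222; Δt_4 = 6.222 × 29.6 = 184.2 ms.
Total: 202.0 + 9.900 + 11.10 + 184.2 ms.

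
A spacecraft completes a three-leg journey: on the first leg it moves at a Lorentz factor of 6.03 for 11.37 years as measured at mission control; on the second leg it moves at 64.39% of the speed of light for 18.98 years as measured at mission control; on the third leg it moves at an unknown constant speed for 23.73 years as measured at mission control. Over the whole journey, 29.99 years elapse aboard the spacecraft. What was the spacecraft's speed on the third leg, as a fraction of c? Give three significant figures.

β = 0.820

Leg 1: γ = 6.03; τ_1 = 11.37/6.030 = 1.886 years.
Leg 2: β = 0.6439; γ = 1/√(1 − 0.6439²) = 1/√0.5854 = 1.307; τ_2 = 18.98/1.307 = 14.52 years.
Leg 3: speed unknown; τ_3 = 23.73/γ_3.
Total proper time: 1.886 + 14.52 + τ_3 = 29.99, so τ_3 = 29.99 − 16.41 = 13.58 years.
γ_3 = 23.73/13.58 = 1.747; β = √(1 − 1/γ²) = √0.6724.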